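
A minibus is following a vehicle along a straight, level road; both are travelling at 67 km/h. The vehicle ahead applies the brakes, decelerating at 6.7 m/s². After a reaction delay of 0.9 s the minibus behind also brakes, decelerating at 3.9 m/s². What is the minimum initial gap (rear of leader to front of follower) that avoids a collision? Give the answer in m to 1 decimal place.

Minimum gap ≈ 35.3 m

67 km/h ÷ 3.6 = 18.6111 m/s.
Leader travels v²/(2a_L) = 346.373 / 13.400 = 25.849 m before stopping.
Follower covers v·t_r = 18.6111 × 0.9 = 16.750 m while reacting, then v²/(2a_F) = 346.373 / 7.800 = 44.407 m while braking, for a total of 16.750 + 44.407 = 61.157 m.
Since a_F ≤ a_L and the follower starts braking later, the follower is never slower than the leader, so the closest approach is when both have stopped.
Minimum gap = 61.157 − 25.849 = 35.308 m.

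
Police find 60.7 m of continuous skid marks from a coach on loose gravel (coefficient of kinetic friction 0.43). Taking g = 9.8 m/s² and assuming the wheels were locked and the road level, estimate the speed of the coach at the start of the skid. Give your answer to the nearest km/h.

Initial speed ≈ 81 km/h

Deceleration a = μg = 0.43 × 9.8 = 4.214 m/s².
v = √(2a·d) = √(2 × 4.214 × 60.7) = √511.580 = 22.6181 m/s.
= 22.6181 × 3.6 = 81.425 km/h.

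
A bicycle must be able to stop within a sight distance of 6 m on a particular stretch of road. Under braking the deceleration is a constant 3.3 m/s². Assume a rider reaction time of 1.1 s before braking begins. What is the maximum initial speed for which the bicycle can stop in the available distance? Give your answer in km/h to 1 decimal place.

Maximum speed ≈ 13.1 km/h

Stopping distance: v·t_r + v²/(2a) = 6 with t_r = 1.1 s and a = 3.300 m/s².
So v² + 7.260 v − 39.60 = 0.
Positive root: v = −a·t_r + √((a·t_r)² + 2a·d) = −3.630 + √(13.177 + 39.60) = 3.6348 m/s.
3.6348 m/s × 3.6 = 13.085 km/h.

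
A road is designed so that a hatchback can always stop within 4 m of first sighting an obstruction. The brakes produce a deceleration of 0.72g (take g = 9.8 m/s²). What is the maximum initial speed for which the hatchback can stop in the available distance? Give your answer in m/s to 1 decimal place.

a = 0.72 × 9.8 = 7.056 m/s².
v²/(2a) = d ⇒ v = √(2 × 7.056 × 4) = √56.45 = 7.5133 m/s.

Maximum speed ≈ 7.5 m/s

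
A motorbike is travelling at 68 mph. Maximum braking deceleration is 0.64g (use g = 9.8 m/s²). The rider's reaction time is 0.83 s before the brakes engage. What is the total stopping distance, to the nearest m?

Total stopping distance ≈ 99 m

68 mph × 0.44704 = 30.3987 m/s.
a = 0.64 × 9.8 = 6.272 m/s².
Reaction distance = v·t_r = 30.3987 × 0.83 = 25.231 m.
Braking distance = v²/(2a) = 30.3987² / (2 × 6.272) = 924.081 / 12.544 = 73.667 m.
Total = 25.231 + 73.667 = 98.898 m.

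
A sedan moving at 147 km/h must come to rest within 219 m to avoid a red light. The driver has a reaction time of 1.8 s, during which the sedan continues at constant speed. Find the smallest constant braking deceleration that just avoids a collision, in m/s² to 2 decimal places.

147 km/h ÷ 3.6 = 40.8333 m/s.
Distance covered during reaction = 40.8333 × 1.8 = 73.500 m.
Distance available for braking: 219 − 73.500 = 145.500 m.
v² = 2a·d ⇒ a = v²/(2d) = 40.8333² / (2 × 145.500) = 1667.358 / 291.000 = 5.7298 m/s².

Required deceleration ≈ 5.73 m/s²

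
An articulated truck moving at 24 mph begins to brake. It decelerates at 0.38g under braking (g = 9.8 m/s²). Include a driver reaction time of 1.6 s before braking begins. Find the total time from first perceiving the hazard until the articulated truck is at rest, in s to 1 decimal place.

Total time ≈ 4.5 s

24 mph × 0.44704 = 10.7290 m/s.
a = 0.38 × 9.8 = 3.724 m/s².
Braking time = v/a = 10.7290 / 3.724 = 2.881 s.
Total = 1.6 + 2.881 = 4.481 s.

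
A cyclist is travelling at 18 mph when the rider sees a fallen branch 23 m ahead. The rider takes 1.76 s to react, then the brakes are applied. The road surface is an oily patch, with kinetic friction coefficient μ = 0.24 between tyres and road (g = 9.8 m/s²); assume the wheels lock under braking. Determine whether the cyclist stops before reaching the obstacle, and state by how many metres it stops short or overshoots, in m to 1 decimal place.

18 mph × 0.44704 = 8.0467 m/s.
a = μg = 0.24 × 9.8 = 2.352 m/s².
Reaction distance = 8.0467 × 1.76 = 14.162 m.
Braking distance = v²/(2a) = 64.749 / 4.704 = 13.765 m.
Total stopping distance = 14.162 + 13.765 = 27.927 m, vs 23 m available — it cannot stop in time and overshoots by 27.927 − 23 = 4.927 m.

No — it overshoots by 4.9 m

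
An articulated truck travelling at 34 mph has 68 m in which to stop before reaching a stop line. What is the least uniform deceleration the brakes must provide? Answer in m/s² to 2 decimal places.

34 mph × 0.44704 = 15.1994 m/s.
v² = 2a·d ⇒ a = v²/(2d) = 15.1994² / (2 × 68.000) = 231.022 / 136.000 = 1.6987 m/s².

Required deceleration ≈ 1.70 m/s²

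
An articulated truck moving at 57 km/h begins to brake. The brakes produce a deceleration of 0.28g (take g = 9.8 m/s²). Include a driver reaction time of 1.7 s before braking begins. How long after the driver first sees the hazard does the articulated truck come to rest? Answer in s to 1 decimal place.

Total time ≈ 7.5 s

57 km/h ÷ 3.6 = 15.8333 m/s.
a = 0.28 × 9.8 = 2.744 m/s².
Braking time = v/a = 15.8333 / 2.744 = 5.770 s.
Total = 1.7 + 5.770 = 7.470 s.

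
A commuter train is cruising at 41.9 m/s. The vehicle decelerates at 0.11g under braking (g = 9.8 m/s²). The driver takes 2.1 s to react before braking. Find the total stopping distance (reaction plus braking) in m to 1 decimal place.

Total stopping distance ≈ 902.3 m

a = 0.11 × 9.8 = 1.078 m/s².
Reaction distance = v·t_r = 41.9000 × 2.1 = 87.990 m.
Braking distance = v²/(2a) = 41.9000² / (2 × 1.078) = 1755.610 / 2.156 = 814.290 m.
Total = 87.990 + 814.290 = 902.280 m.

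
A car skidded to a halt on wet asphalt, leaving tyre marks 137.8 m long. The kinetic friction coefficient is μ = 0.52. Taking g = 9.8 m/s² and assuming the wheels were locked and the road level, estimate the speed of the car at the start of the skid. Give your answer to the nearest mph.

Deceleration a = μg = 0.52 × 9.8 = 5.096 m/s².
v = √(2a·d) = √(2 × 5.096 × 137.8) = √1404.458 = 37.4761 m/s.
= 37.4761 ÷ 0.44704 = 83.832 mph.

Initial speed ≈ 84 mph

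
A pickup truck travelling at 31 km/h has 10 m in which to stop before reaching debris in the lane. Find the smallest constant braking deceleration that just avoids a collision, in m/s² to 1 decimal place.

31 km/h ÷ 3.6 = 8.6111 m/s.
v² = 2a·d ⇒ a = v²/(2d) = 8.6111² / (2 × 10.000) = 74.151 / 20.000 = 3.7075 m/s².

Required deceleration ≈ 3.7 m/s²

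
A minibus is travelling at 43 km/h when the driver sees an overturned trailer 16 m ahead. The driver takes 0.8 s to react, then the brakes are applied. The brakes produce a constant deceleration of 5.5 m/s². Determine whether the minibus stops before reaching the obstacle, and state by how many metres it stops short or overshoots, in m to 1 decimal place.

No — it overshoots by 6.5 m

43 km/h ÷ 3.6 = 11.9444 m/s.
Reaction distance = 11.9444 × 0.8 = 9.556 m.
Braking distance = v²/(2a) = 142.669 / 11.000 = 12.970 m.
Total stopping distance = 9.556 + 12.970 = 22.526 m, vs 16 m available — it cannot stop in time and overshoots by 22.526 − 16 = 6.526 m.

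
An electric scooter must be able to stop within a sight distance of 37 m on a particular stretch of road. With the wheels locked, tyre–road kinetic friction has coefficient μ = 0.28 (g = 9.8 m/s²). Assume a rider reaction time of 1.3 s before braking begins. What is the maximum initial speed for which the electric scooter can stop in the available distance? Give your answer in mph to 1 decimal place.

a = μg = 0.28 × 9.8 = 2.744 m/s².
Stopping distance: v·t_r + v²/(2a) = 37 with t_r = 1.3 s and a = 2.744 m/s².
So v² + 7.134 v − 203.06 = 0.
Positive root: v = −a·t_r + √((a·t_r)² + 2a·d) = −3.567 + √(12.723 + 203.06) = 11.1226 m/s.
11.1226 m/s ÷ 0.44704 = 24.881 mph.

Maximum speed ≈ 24.9 mph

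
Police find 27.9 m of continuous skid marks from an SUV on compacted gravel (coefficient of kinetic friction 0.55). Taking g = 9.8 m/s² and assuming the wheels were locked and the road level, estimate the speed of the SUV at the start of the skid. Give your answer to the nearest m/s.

Initial speed ≈ 17 m/s

Deceleration a = μg = 0.55 × 9.8 = 5.390 m/s².
v = √(2a·d) = √(2 × 5.390 × 27.9) = √300.762 = 17.3425 m/s.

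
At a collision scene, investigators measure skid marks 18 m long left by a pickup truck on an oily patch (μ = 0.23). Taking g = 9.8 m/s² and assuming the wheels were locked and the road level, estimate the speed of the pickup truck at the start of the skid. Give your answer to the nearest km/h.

Deceleration a = μg = 0.23 × 9.8 = 2.254 m/s².
v = √(2a·d) = √(2 × 2.254 × 18) = √81.144 = 9.0080 m/s.
= 9.0080 × 3.6 = 32.429 km/h.

Initial speed ≈ 32 km/h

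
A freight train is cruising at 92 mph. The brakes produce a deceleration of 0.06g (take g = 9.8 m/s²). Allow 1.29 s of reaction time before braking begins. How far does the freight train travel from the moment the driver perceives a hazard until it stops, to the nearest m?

92 mph × 0.44704 = 41.1277 m/s.
a = 0.06 × 9.8 = 0.588 m/s².
Reaction distance = v·t_r = 41.1277 × 1.29 = 53.055 m.
Braking distance = v²/(2a) = 41.1277² / (2 × 0.588) = 1691.488 / 1.176 = 1438.340 m.
Total = 53.055 + 1438.340 = 1491.395 m.

Total stopping distance ≈ 1491 m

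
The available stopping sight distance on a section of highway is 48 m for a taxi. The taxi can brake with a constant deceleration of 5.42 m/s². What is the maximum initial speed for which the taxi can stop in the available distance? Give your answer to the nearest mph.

v²/(2a) = d ⇒ v = √(2 × 5.420 × 48) = √520.32 = 22.8105 m/s.
22.8105 m/s ÷ 0.44704 = 51.026 mph.

Maximum speed ≈ 51 mph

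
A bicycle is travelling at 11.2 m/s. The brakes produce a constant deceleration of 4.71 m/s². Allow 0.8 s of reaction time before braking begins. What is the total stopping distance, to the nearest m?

Total stopping distance ≈ 22 m

Reaction distance = v·t_r = 11.2000 × 0.8 = 8.960 m.
Braking distance = v²/(2a) = 11.2000² / (2 × 4.710) = 125.440 / 9.420 = 13.316 m.
Total = 8.960 + 13.316 = 22.276 m.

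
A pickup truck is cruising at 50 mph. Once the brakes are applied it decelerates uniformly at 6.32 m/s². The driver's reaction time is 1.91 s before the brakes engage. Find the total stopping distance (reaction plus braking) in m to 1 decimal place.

Total stopping distance ≈ 82.2 m

50 mph × 0.44704 = 22.3520 m/s.
Reaction distance = v·t_r = 22.3520 × 1.91 = 42.692 m.
Braking distance = v²/(2a) = 22.3520² / (2 × 6.320) = 499.612 / 12.640 = 39.526 m.
Total = 42.692 + 39.526 = 82.218 m.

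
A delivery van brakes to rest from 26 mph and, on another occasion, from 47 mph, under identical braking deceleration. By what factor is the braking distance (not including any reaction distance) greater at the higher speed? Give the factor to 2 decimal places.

Braking distance d = v²/(2a), so with a fixed, d ∝ v².
Factor = (47/26)² = 1.8077² = 3.2678.

Factor ≈ 3.27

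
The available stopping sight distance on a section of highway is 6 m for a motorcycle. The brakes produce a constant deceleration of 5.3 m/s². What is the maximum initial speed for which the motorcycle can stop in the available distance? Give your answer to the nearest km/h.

v²/(2a) = d ⇒ v = √(2 × 5.300 × 6) = √63.60 = 7.9750 m/s.
7.9750 m/s × 3.6 = 28.710 km/h.

Maximum speed ≈ 29 km/h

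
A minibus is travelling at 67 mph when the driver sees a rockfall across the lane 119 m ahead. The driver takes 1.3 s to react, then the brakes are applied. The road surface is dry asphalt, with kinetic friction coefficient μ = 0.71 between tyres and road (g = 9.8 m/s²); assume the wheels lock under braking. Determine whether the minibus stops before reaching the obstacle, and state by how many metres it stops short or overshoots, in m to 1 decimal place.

Yes — it stops 15.6 m short of the obstacle

67 mph × 0.44704 = 29.9517 m/s.
a = μg = 0.71 × 9.8 = 6.958 m/s².
Reaction distance = 29.9517 × 1.3 = 38.937 m.
Braking distance = v²/(2a) = 897.104 / 13.916 = 64.466 m.
Total stopping distance = 38.937 + 64.466 = 103.403 m, vs 119 m available — it stops with 119 − 103.403 = 15.597 m to spare.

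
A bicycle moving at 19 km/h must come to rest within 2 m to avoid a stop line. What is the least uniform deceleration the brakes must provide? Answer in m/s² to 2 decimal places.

19 km/h ÷ 3.6 = 5.2778 m/s.
v² = 2a·d ⇒ a = v²/(2d) = 5.2778² / (2 × 2.000) = 27.855 / 4.000 = 6.9638 m/s².

Required deceleration ≈ 6.96 m/s²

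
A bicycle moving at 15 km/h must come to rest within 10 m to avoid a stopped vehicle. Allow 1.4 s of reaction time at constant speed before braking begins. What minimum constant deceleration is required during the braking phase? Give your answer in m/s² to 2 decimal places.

15 km/h ÷ 3.6 = 4.1667 m/s.
Distance covered during reaction = 4.1667 × 1.4 = 5.833 m.
Distance available for braking: 10 − 5.833 = 4.167 m.
v² = 2a·d ⇒ a = v²/(2d) = 4.1667² / (2 × 4.167) = 17.361 / 8.334 = 2.0832 m/s².

Required deceleration ≈ 2.08 m/s²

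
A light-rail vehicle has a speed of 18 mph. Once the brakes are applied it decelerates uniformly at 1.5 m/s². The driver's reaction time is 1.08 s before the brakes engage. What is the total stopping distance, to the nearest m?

Total stopping distance ≈ 30 m

18 mph × 0.44704 = 8.0467 m/s.
Reaction distance = v·t_r = 8.0467 × 1.08 = 8.690 m.
Braking distance = v²/(2a) = 8.0467² / (2 × 1.500) = 64.749 / 3.000 = 21.583 m.
Total = 8.690 + 21.583 = 30.273 m.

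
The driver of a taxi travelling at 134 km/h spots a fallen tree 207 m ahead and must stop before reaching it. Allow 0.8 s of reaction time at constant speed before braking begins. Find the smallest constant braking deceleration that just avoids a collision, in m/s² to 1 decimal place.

Required deceleration ≈ 3.9 m/s²

134 km/h ÷ 3.6 = 37.2222 m/s.
Distance covered during reaction = 37.2222 × 0.8 = 29.778 m.
Distance available for braking: 207 − 29.778 = 177.222 m.
v² = 2a·d ⇒ a = v²/(2d) = 37.2222² / (2 × 177.222) = 1385.492 / 354.444 = 3.9089 m/s².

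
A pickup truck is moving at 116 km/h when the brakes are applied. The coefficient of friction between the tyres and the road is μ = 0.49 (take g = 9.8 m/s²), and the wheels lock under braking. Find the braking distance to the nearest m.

116 km/h ÷ 3.6 = 32.2222 m/s.
a = μg = 0.49 × 9.8 = 4.802 m/s².
Braking distance = v²/(2a) = 32.2222² / (2 × 4.802) = 1038.270 / 9.604 = 108.108 m.

Braking distance ≈ 108 m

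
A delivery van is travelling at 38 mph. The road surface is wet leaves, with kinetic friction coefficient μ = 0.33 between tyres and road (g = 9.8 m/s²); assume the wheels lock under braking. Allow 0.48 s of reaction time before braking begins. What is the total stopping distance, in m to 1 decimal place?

38 mph × 0.44704 = 16.9875 m/s.
a = μg = 0.33 × 9.8 = 3.234 m/s².
Reaction distance = v·t_r = 16.9875 × 0.48 = 8.154 m.
Braking distance = v²/(2a) = 16.9875² / (2 × 3.234) = 288.575 / 6.468 = 44.616 m.
Total = 8.154 + 44.616 = 52.770 m.

Total stopping distance ≈ 52.8 m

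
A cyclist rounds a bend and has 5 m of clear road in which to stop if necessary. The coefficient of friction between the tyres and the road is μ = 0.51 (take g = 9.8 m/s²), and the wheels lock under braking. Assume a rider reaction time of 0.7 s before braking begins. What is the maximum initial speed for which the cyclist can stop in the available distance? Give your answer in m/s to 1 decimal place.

Maximum speed ≈ 4.4 m/s

a = μg = 0.51 × 9.8 = 4.998 m/s².
Stopping distance: v·t_r + v²/(2a) = 5 with t_r = 0.7 s and a = 4.998 m/s².
So v² + 6.997 v − 49.98 = 0.
Positive root: v = −a·t_r + √((a·t_r)² + 2a·d) = −3.499 + √(12.243 + 49.98) = 4.3892 m/s.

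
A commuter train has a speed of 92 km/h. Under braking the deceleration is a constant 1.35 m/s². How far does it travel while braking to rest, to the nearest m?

92 km/h ÷ 3.6 = 25.5556 m/s.
Braking distance = v²/(2a) = 25.5556² / (2 × 1.350) = 653.089 / 2.700 = 241.885 m.

Braking distance ≈ 242 m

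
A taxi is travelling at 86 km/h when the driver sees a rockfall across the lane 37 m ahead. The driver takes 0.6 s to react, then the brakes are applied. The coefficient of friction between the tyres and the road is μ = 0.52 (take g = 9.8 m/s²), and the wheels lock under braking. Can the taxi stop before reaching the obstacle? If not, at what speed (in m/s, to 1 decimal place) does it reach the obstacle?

86 km/h ÷ 3.6 = 23.8889 m/s.
a = μg = 0.52 × 9.8 = 5.096 m/s².
Reaction distance = 23.8889 × 0.6 = 14.333 m.
Braking distance needed to stop: v²/(2a) = 570.680 / 10.192 = 55.993 m, so total needed = 14.333 + 55.993 = 70.326 m > 37 m — it cannot stop.
Distance remaining when braking begins: 37 − 14.333 = 22.667 m.
v² = v₀² − 2a·d = 570.680 − 2 × 5.096 × 22.667 = 339.658 m²/s².
v = √339.658 = 18.430 m/s.

No — it strikes the obstacle at 18.4 m/s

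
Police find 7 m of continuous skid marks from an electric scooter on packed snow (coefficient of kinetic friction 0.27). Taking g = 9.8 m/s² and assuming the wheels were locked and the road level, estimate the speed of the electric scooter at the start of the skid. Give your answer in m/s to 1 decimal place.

Deceleration a = μg = 0.27 × 9.8 = 2.646 m/s².
v = √(2a·d) = √(2 × 2.646 × 7) = √37.044 = 6.0864 m/s.

Initial speed ≈ 6.1 m/s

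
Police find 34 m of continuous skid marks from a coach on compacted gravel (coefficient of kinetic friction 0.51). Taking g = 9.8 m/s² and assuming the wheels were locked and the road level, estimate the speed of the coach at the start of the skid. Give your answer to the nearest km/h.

Deceleration a = μg = 0.51 × 9.8 = 4.998 m/s².
v = √(2a·d) = √(2 × 4.998 × 34) = √339.864 = 18.4354 m/s.
= 18.4354 × 3.6 = 66.367 km/h.

Initial speed ≈ 66 km/h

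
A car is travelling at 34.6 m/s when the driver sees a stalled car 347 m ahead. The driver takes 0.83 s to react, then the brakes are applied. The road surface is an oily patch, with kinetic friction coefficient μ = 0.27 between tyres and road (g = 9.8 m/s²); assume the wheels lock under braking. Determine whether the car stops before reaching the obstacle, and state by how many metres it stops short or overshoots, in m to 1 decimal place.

Yes — it stops 92.1 m short of the obstacle

a = μg = 0.27 × 9.8 = 2.646 m/s².
Reaction distance = 34.6000 × 0.83 = 28.718 m.
Braking distance = v²/(2a) = 1197.160 / 5.292 = 226.221 m.
Total stopping distance = 28.718 + 226.221 = 254.939 m, vs 347 m available — it stops with 347 − 254.939 = 92.061 m to spare.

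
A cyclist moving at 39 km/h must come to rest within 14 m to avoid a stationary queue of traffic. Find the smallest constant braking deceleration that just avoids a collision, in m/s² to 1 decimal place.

39 km/h ÷ 3.6 = 10.8333 m/s.
v² = 2a·d ⇒ a = v²/(2d) = 10.8333² / (2 × 14.000) = 117.360 / 28.000 = 4.1914 m/s².

Required deceleration ≈ 4.2 m/s²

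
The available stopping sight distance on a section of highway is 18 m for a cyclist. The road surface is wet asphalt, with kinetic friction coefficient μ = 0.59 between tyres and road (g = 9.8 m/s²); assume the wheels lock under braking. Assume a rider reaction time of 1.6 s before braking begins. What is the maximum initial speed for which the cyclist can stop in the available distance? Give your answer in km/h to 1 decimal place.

Maximum speed ≈ 28.4 km/h

a = μg = 0.59 × 9.8 = 5.782 m/s².
Stopping distance: v·t_r + v²/(2a) = 18 with t_r = 1.6 s and a = 5.782 m/s².
So v² + 18.502 v − 208.15 = 0.
Positive root: v = −a·t_r + √((a·t_r)² + 2a·d) = −9.251 + √(85.581 + 208.15) = 7.8876 m/s.
7.8876 m/s × 3.6 = 28.395 km/h.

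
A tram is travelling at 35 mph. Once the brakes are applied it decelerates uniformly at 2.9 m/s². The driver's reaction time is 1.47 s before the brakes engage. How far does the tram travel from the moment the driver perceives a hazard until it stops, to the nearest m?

Total stopping distance ≈ 65 m

35 mph × 0.44704 = 15.6464 m/s.
Reaction distance = v·t_r = 15.6464 × 1.47 = 23.000 m.
Braking distance = v²/(2a) = 15.6464² / (2 × 2.900) = 244.810 / 5.800 = 42.209 m.
Total = 23.000 + 42.209 = 65.209 m.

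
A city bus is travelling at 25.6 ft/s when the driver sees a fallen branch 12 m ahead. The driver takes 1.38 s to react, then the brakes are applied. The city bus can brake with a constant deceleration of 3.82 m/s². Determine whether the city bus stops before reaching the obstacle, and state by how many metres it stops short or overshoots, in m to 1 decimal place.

No — it overshoots by 6.7 m

25.6 ft/s × 0.3048 = 7.8029 m/s.
Reaction distance = 7.8029 × 1.38 = 10.768 m.
Braking distance = v²/(2a) = 60.885 / 7.640 = 7.969 m.
Total stopping distance = 10.768 + 7.969 = 18.737 m, vs 12 m available — it cannot stop in time and overshoots by 18.737 − 12 = 6.737 m.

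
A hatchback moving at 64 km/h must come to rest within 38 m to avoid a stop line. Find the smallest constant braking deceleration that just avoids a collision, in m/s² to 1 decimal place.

64 km/h ÷ 3.6 = 17.7778 m/s.
v² = 2a·d ⇒ a = v²/(2d) = 17.7778² / (2 × 38.000) = 316.050 / 76.000 = 4.1586 m/s².

Required deceleration ≈ 4.2 m/s²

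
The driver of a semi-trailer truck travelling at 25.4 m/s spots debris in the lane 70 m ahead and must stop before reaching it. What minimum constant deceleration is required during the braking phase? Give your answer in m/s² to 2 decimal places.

v² = 2a·d ⇒ a = v²/(2d) = 25.4000² / (2 × 70.000) = 645.160 / 140.000 = 4.6083 m/s².

Required deceleration ≈ 4.61 m/s²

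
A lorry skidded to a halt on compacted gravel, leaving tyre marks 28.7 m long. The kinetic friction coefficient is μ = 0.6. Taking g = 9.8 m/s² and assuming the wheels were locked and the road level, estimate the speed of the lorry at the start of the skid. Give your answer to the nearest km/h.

Initial speed ≈ 66 km/h

Deceleration a = μg = 0.6 × 9.8 = 5.880 m/s².
v = √(2a·d) = √(2 × 5.880 × 28.7) = √337.512 = 18.3715 m/s.
= 18.3715 × 3.6 = 66.137 km/h.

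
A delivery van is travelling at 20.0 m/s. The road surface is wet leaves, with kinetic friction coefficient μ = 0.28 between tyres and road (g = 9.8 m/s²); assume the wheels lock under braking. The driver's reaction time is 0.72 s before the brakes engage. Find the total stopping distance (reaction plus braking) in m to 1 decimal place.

a = μg = 0.28 × 9.8 = 2.744 m/s².
Reaction distance = v·t_r = 20.0000 × 0.72 = 14.400 m.
Braking distance = v²/(2a) = 20.0000² / (2 × 2.744) = 400.000 / 5.488 = 72.886 m.
Total = 14.400 + 72.886 = 87.286 m.

Total stopping distance ≈ 87.3 m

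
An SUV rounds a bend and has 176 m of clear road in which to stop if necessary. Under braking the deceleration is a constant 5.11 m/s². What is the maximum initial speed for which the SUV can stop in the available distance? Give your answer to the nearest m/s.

Maximum speed ≈ 42 m/s

v²/(2a) = d ⇒ v = √(2 × 5.110 × 176) = √1798.72 = 42.4113 m/s.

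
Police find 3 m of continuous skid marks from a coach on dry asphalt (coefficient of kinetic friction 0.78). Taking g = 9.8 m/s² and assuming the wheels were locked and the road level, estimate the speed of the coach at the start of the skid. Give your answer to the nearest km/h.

Deceleration a = μg = 0.78 × 9.8 = 7.644 m/s².
v = √(2a·d) = √(2 × 7.644 × 3) = √45.864 = 6.7723 m/s.
= 6.7723 × 3.6 = 24.380 km/h.

Initial speed ≈ 24 km/h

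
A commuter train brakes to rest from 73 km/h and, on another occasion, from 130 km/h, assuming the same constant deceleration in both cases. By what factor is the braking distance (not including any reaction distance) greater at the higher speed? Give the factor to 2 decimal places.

Factor ≈ 3.17

Braking distance d = v²/(2a), so with a fixed, d ∝ v².
Factor = (130/73)² = 1.7808² = 3.1712.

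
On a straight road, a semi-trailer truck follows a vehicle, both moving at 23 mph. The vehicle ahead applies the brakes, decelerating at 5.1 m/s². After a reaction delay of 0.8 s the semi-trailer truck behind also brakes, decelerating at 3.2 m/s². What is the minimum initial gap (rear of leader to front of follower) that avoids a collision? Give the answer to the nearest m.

23 mph × 0.44704 = 10.2819 m/s.
Leader travels v²/(2a_L) = 105.717 / 10.200 = 10.364 m before stopping.
Follower covers v·t_r = 10.2819 × 0.8 = 8.226 m while reacting, then v²/(2a_F) = 105.717 / 6.400 = 16.518 m while braking, for a total of 8.226 + 16.518 = 24.744 m.
Since a_F ≤ a_L and the follower starts braking later, the follower is never slower than the leader, so the closest approach is when both have stopped.
Minimum gap = 24.744 − 10.364 = 14.380 m.

Minimum gap ≈ 14 m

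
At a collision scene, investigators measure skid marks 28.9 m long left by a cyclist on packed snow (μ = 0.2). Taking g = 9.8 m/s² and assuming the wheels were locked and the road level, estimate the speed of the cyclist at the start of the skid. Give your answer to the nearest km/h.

Deceleration a = μg = 0.2 × 9.8 = 1.960 m/s².
v = √(2a·d) = √(2 × 1.960 × 28.9) = √113.288 = 10.6437 m/s.
= 10.6437 × 3.6 = 38.317 km/h.

Initial speed ≈ 38 km/h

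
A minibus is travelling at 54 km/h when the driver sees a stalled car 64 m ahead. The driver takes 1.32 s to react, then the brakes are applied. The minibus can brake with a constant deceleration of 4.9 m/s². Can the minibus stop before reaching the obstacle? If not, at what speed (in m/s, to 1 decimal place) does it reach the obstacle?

54 km/h ÷ 3.6 = 15.0000 m/s.
Reaction distance = 15.0000 × 1.32 = 19.800 m.
Braking distance = v²/(2a) = 225.000 / 9.800 = 22.959 m.
Total stopping distance = 19.800 + 22.959 = 42.759 m, vs 64 m available — it stops with 64 − 42.759 = 21.241 m to spare.

Yes — it stops about 21.2 m short of the obstacle, so it never reaches it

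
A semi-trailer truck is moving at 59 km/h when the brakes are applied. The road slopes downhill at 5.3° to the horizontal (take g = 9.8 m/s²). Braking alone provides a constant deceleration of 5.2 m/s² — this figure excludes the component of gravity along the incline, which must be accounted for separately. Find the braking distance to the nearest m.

59 km/h ÷ 3.6 = 16.3889 m/s.
Gravity along the downhill slope reduces the braking deceleration: a_eff = 5.200 − 9.8·sin 5.3° = 5.200 − 0.905 = 4.295 m/s².
Braking distance = v²/(2a) = 16.3889² / (2 × 4.295) = 268.596 / 8.590 = 31.268 m.

Braking distance ≈ 31 m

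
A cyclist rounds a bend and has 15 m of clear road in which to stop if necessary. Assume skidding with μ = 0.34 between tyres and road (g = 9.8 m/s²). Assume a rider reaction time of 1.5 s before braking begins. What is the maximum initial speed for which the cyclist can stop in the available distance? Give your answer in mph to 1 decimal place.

Maximum speed ≈ 13.8 mph

a = μg = 0.34 × 9.8 = 3.332 m/s².
Stopping distance: v·t_r + v²/(2a) = 15 with t_r = 1.5 s and a = 3.332 m/s².
So v² + 9.996 v − 99.96 = 0.
Positive root: v = −a·t_r + √((a·t_r)² + 2a·d) = −4.998 + √(24.980 + 99.96) = 6.1797 m/s.
6.1797 m/s ÷ 0.44704 = 13.824 mph.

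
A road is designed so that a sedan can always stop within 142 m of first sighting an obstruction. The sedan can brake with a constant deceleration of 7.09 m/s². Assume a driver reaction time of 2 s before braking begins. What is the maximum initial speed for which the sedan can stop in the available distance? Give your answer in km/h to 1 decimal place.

Stopping distance: v·t_r + v²/(2a) = 142 with t_r = 2 s and a = 7.090 m/s².
So v² + 28.360 v − 2013.56 = 0.
Positive root: v = −a·t_r + √((a·t_r)² + 2a·d) = −14.180 + √(201.072 + 2013.56) = 32.8799 m/s.
32.8799 m/s × 3.6 = 118.368 km/h.

Maximum speed ≈ 118.4 km/h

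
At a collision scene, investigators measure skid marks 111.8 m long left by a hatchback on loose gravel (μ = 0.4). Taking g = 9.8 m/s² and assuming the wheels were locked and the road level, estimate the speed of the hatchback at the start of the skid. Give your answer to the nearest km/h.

Initial speed ≈ 107 km/h

Deceleration a = μg = 0.4 × 9.8 = 3.920 m/s².
v = √(2a·d) = √(2 × 3.920 × 111.8) = √876.512 = 29.6059 m/s.
= 29.6059 × 3.6 = 106.581 km/h.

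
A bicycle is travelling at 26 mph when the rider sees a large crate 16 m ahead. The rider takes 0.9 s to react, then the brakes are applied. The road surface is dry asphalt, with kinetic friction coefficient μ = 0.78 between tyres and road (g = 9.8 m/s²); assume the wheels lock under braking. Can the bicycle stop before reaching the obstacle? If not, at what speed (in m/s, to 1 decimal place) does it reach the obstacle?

No — it strikes the obstacle at 7.1 m/s

26 mph × 0.44704 = 11.6230 m/s.
a = μg = 0.78 × 9.8 = 7.644 m/s².
Reaction distance = 11.6230 × 0.9 = 10.461 m.
Braking distance needed to stop: v²/(2a) = 135.094 / 15.288 = 8.837 m, so total needed = 10.461 + 8.837 = 19.298 m > 16 m — it cannot stop.
Distance remaining when braking begins: 16 − 10.461 = 5.539 m.
v² = v₀² − 2a·d = 135.094 − 2 × 7.644 × 5.539 = 50.414 m²/s².
v = √50.414 = 7.100 m/s.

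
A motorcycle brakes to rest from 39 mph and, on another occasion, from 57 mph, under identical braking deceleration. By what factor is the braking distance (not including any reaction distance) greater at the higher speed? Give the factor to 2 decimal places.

Braking distance d = v²/(2a), so with a fixed, d ∝ v².
Factor = (57/39)² = 1.4615² = 2.1360.

Factor ≈ 2.14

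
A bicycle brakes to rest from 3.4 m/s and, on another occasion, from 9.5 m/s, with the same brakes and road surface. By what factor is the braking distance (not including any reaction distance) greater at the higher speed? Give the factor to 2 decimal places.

Braking distance d = v²/(2a), so with a fixed, d ∝ v².
Factor = (9.5/3.4)² = 2.7941² = 7.8070.

Factor ≈ 7.81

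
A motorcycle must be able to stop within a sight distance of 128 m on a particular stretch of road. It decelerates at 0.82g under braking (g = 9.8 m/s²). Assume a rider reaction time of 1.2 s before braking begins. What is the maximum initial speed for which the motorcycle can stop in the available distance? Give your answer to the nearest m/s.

a = 0.82 × 9.8 = 8.036 m/s².
Stopping distance: v·t_r + v²/(2a) = 128 with t_r = 1.2 s and a = 8.036 m/s².
So v² + 19.286 v − 2057.22 = 0.
Positive root: v = −a·t_r + √((a·t_r)² + 2a·d) = −9.643 + √(92.987 + 2057.22) = 36.7273 m/s.

Maximum speed ≈ 37 m/s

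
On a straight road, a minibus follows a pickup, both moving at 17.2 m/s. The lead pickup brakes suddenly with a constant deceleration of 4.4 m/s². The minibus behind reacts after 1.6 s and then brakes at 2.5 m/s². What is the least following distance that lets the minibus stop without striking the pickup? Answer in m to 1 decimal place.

Leader travels v²/(2a_L) = 295.840 / 8.800 = 33.618 m before stopping.
Follower covers v·t_r = 17.2000 × 1.6 = 27.520 m while reacting, then v²/(2a_F) = 295.840 / 5.000 = 59.168 m while braking, for a total of 27.520 + 59.168 = 86.688 m.
Since a_F ≤ a_L and the follower starts braking later, the follower is never slower than the leader, so the closest approach is when both have stopped.
Minimum gap = 86.688 − 33.618 = 53.070 m.

Minimum gap ≈ 53.1 m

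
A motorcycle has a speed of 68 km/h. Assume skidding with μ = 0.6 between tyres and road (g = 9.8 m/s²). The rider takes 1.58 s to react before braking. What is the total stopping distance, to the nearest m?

68 km/h ÷ 3.6 = 18.8889 m/s.
a = μg = 0.6 × 9.8 = 5.880 m/s².
Reaction distance = v·t_r = 18.8889 × 1.58 = 29.844 m.
Braking distance = v²/(2a) = 18.8889² / (2 × 5.880) = 356.791 / 11.760 = 30.339 m.
Total = 29.844 + 30.339 = 60.183 m.

Total stopping distance ≈ 60 m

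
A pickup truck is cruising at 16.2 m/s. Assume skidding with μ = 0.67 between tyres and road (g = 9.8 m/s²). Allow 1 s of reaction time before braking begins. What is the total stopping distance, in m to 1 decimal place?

a = μg = 0.67 × 9.8 = 6.566 m/s².
Reaction distance = v·t_r = 16.2000 × 1 = 16.200 m.
Braking distance = v²/(2a) = 16.2000² / (2 × 6.566) = 262.440 / 13.132 = 19.985 m.
Total = 16.200 + 19.985 = 36.185 m.

Total stopping distance ≈ 36.2 m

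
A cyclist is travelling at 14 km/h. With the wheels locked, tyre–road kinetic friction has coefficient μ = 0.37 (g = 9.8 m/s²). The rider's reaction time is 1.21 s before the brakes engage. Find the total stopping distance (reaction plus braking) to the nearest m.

14 km/h ÷ 3.6 = 3.8889 m/s.
a = μg = 0.37 × 9.8 = 3.626 m/s².
Reaction distance = v·t_r = 3.8889 × 1.21 = 4.706 m.
Braking distance = v²/(2a) = 3.8889² / (2 × 3.626) = 15.124 / 7.252 = 2.085 m.
Total = 4.706 + 2.085 = 6.791 m.

Total stopping distance ≈ 7 m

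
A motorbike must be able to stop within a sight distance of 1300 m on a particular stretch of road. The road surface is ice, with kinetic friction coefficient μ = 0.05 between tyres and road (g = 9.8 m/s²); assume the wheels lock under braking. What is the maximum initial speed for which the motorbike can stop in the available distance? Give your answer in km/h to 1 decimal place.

a = μg = 0.05 × 9.8 = 0.490 m/s².
v²/(2a) = d ⇒ v = √(2 × 0.490 × 1300) = √1274.00 = 35.6931 m/s.
35.6931 m/s × 3.6 = 128.495 km/h.

Maximum speed ≈ 128.5 km/h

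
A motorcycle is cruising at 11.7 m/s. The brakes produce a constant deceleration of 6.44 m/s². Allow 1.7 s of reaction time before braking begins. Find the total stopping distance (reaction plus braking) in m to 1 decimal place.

Reaction distance = v·t_r = 11.7000 × 1.7 = 19.890 m.
Braking distance = v²/(2a) = 11.7000² / (2 × 6.440) = 136.890 / 12.880 = 10.628 m.
Total = 19.890 + 10.628 = 30.518 m.

Total stopping distance ≈ 30.5 m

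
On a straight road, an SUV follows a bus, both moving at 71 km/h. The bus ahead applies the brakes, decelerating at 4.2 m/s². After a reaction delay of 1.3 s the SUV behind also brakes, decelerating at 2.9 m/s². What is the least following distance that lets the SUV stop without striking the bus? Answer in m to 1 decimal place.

71 km/h ÷ 3.6 = 19.7222 m/s.
Leader travels v²/(2a_L) = 388.965 / 8.400 = 46.305 m before stopping.
Follower covers v·t_r = 19.7222 × 1.3 = 25.639 m while reacting, then v²/(2a_F) = 388.965 / 5.800 = 67.063 m while braking, for a total of 25.639 + 67.063 = 92.702 m.
Since a_F ≤ a_L and the follower starts braking later, the follower is never slower than the leader, so the closest approach is when both have stopped.
Minimum gap = 92.702 − 46.305 = 46.397 m.

Minimum gap ≈ 46.4 m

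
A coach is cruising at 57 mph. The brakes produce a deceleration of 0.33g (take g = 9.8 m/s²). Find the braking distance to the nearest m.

57 mph × 0.44704 = 25.4813 m/s.
a = 0.33 × 9.8 = 3.234 m/s².
Braking distance = v²/(2a) = 25.4813² / (2 × 3.234) = 649.297 / 6.468 = 100.386 m.

Braking distance ≈ 100 m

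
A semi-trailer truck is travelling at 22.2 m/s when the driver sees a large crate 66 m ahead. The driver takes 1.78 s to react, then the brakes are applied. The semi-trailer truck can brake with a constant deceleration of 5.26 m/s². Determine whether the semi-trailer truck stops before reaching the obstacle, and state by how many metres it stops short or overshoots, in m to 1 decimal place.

Reaction distance = 22.2000 × 1.78 = 39.516 m.
Braking distance = v²/(2a) = 492.840 / 10.520 = 46.848 m.
Total stopping distance = 39.516 + 46.848 = 86.364 m, vs 66 m available — it cannot stop in time and overshoots by 86.364 − 66 = 20.364 m.

No — it overshoots by 20.4 m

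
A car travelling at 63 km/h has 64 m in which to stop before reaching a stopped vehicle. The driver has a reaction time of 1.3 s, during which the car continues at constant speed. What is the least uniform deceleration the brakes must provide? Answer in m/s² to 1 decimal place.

Required deceleration ≈ 3.7 m/s²

63 km/h ÷ 3.6 = 17.5000 m/s.
Distance covered during reaction = 17.5000 × 1.3 = 22.750 m.
Distance available for braking: 64 − 22.750 = 41.250 m.
v² = 2a·d ⇒ a = v²/(2d) = 17.5000² / (2 × 41.250) = 306.250 / 82.500 = 3.7121 m/s².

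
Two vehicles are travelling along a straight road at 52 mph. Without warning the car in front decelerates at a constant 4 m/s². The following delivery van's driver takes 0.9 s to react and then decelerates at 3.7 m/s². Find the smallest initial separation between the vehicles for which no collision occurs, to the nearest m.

52 mph × 0.44704 = 23.2461 m/s.
Leader travels v²/(2a_L) = 540.381 / 8.000 = 67.548 m before stopping.
Follower covers v·t_r = 23.2461 × 0.9 = 20.921 m while reacting, then v²/(2a_F) = 540.381 / 7.400 = 73.024 m while braking, for a total of 20.921 + 73.024 = 93.945 m.
Since a_F ≤ a_L and the follower starts braking later, the follower is never slower than the leader, so the closest approach is when both have stopped.
Minimum gap = 93.945 − 67.548 = 26.397 m.

Minimum gap ≈ 26 m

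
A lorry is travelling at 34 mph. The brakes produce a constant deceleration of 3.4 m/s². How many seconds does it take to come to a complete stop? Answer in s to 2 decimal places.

Braking time ≈ 4.47 s

34 mph × 0.44704 = 15.1994 m/s.
Braking time = v/a = 15.1994 / 3.400 = 4.470 s.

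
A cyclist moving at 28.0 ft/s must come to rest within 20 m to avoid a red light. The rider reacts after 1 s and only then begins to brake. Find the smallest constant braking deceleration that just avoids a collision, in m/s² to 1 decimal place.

28 ft/s × 0.3048 = 8.5344 m/s.
Distance covered during reaction = 8.5344 × 1 = 8.534 m.
Distance available for braking: 20 − 8.534 = 11.466 m.
v² = 2a·d ⇒ a = v²/(2d) = 8.5344² / (2 × 11.466) = 72.836 / 22.932 = 3.1762 m/s².

Required deceleration ≈ 3.2 m/s²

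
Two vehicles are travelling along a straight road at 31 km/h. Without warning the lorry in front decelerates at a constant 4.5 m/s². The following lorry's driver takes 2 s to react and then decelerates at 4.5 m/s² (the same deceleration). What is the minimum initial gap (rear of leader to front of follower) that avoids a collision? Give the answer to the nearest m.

31 km/h ÷ 3.6 = 8.6111 m/s.
Leader travels v²/(2a_L) = 74.151 / 9.000 = 8.239 m before stopping.
Follower covers v·t_r = 8.6111 × 2 = 17.222 m while reacting, then v²/(2a_F) = 74.151 / 9.000 = 8.239 m while braking, for a total of 17.222 + 8.239 = 25.461 m.
Since a_F ≤ a_L and the follower starts braking later, the follower is never slower than the leader, so the closest approach is when both have stopped.
Minimum gap = 25.461 − 8.239 = 17.222 m.

Minimum gap ≈ 17 m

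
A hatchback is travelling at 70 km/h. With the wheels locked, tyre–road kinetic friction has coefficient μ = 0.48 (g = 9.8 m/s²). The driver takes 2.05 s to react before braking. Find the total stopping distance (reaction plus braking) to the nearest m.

70 km/h ÷ 3.6 = 19.4444 m/s.
a = μg = 0.48 × 9.8 = 4.704 m/s².
Reaction distance = v·t_r = 19.4444 × 2.05 = 39.861 m.
Braking distance = v²/(2a) = 19.4444² / (2 × 4.704) = 378.085 / 9.408 = 40.188 m.
Total = 39.861 + 40.188 = 80.049 m.

Total stopping distance ≈ 80 m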